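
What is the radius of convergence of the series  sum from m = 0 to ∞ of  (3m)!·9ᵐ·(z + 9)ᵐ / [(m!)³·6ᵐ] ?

Apply the ratio test: |a_{m+1}| / |a_m| = (3m+1)·(3m+2)·(3m+3)/(m+1)³ · 9/6, which tends to 81/2 as m → ∞.
Thus R = 1/(81/2) = 2/81.

R = 2/81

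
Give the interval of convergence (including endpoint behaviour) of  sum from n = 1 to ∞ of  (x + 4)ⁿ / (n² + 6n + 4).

[-5, -3]

By the ratio test, |a_{n+1}/a_n| = (n² + 6n + 4)/((n+1)² + 6(n+1) + 4) → 1.
Convergence for |x + 4| < 1, so R = 1.
Check x = -3: absolute convergence follows by limit comparison with Σ 1/n².
Check x = -5: the terms are on the order of 1/n², so the series converges absolutely by comparison with the p-series (p = 2 > 1).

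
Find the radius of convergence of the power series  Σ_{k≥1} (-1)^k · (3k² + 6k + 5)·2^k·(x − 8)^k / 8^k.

R = 4

By the ratio test, |a_{k+1}/a_k| = [(3(k+1)² + 6(k+1) + 5)/(3k² + 6k + 5)] · 2/8 → 1/4.
Convergence for |x − 8| · 1/4 < 1, i.e. |x − 8| < 4. So R = 4.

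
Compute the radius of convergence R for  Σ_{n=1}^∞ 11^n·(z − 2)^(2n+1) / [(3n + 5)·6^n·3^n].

R = 3√22/11

The ratio of consecutive coefficients is [(3n + 5)/(3(n+1) + 5)] · 11/(6·3) → 11/18.
Writing y = (z − 2)², the series in y has radius 18/11, so |z − 2| < √(18/11) and R = 3√22/11.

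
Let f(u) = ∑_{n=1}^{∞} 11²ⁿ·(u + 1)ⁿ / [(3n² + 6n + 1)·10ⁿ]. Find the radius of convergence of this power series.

R = 10/121

Ratio test: |a_{n+1}/a_n| = [(3n² + 6n + 1)/(3(n+1)² + 6(n+1) + 1)] · 121/10 → 121/10 as n → ∞.
Hence the series converges for |u + 1| < 1/(121/10) = 10/121, so the radius of convergence is 10/121.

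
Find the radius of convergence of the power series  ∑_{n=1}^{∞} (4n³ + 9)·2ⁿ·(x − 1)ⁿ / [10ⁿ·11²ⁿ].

Ratio test: |a_{n+1}/a_n| = [(4(n+1)³ + 9)/(4n³ + 9)] · 2/(10·121) → 1/605 as n → ∞.
The series converges when 1/605 · |x − 1| < 1, giving R = 605.

R = 605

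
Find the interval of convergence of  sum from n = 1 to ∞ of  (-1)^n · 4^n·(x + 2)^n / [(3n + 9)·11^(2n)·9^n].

Apply the ratio test: |a_{n+1}| / |a_n| = [(3n + 9)/(3(n+1) + 9)] · 4/(121·9), which tends to 4/1089 as n → ∞.
The series converges when 4/1089 · |x + 2| < 1, giving R = 1089/4.
Endpoint x = 1081/4: an alternating series whose terms decrease to 0 in absolute value, so it converges by the Leibniz criterion.
When x = -1097/4, the terms behave like c/n; limit comparison with the harmonic series gives divergence.

(-1097/4, 1081/4]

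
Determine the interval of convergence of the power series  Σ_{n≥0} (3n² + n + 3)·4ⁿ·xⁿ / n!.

(−∞, ∞)

Ratio test: |a_{n+1}/a_n| = (3(n+1)² + (n+1) + 3)/(3n² + n + 3) · 4 · 1/(n+1) → 0 as n → ∞.
The ratio tends to 0 regardless of x, hence R = ∞.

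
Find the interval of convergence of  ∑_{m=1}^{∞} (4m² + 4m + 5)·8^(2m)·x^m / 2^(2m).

The ratio of consecutive coefficients is [(4(m+1)² + 4(m+1) + 5)/(4m² + 4m + 5)] · 64/4 → 16.
Hence the series converges for |x| < 1/(16) = 1/16, so the radius of convergence is 1/16.
When x = 1/16, the m-th term does not approach 0; divergence by the term test.
Check x = -1/16: the terms do not tend to 0, so the series diverges.

(-1/16, 1/16)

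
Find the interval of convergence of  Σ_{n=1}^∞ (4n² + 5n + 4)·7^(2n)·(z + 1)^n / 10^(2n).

(-149/49, 51/49)

By the ratio test, |a_{n+1}/a_n| = [(4(n+1)² + 5(n+1) + 4)/(4n² + 5n + 4)] · 49/100 → 49/100.
Hence the series converges for |z + 1| < 1/(49/100) = 100/49, so the radius of convergence is 100/49.
At z = 51/49: the terms have absolute value of order n², which does not tend to 0, so the series diverges by the divergence test.
Check z = -149/49: the terms do not tend to 0, so the series diverges.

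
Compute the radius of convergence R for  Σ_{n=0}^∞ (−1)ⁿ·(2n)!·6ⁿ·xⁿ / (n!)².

R = 1/24

The ratio of consecutive coefficients is (2n+1)·(2n+2)/(n+1)² · 6 → 24.
Hence the series converges for |x| < 1/(24) = 1/24, so the radius of convergence is 1/24.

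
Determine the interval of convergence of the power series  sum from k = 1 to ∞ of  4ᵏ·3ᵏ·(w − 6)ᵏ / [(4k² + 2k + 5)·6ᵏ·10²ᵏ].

[-44, 56]

The ratio of consecutive coefficients is [(4k² + 2k + 5)/(4(k+1)² + 2(k+1) + 5)] · 4·3/(6·100) → 1/50.
Convergence for |w − 6| · 1/50 < 1, i.e. |w − 6| < 50. So R = 50.
When w = 56, the series is dominated by a constant times Σ 1/k², which converges (p = 2 > 1).
At w = -44: the terms are on the order of 1/k², so the series converges absolutely by comparison with the p-series (p = 2 > 1).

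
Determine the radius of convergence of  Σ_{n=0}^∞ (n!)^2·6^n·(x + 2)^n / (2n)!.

R = 2/3

Apply the ratio test: |a_{n+1}| / |a_n| = (n+1)²/[(2n+1)·(2n+2)] · 6, which tends to 3/2 as n → ∞.
Hence the series converges for |x + 2| < 1/(3/2) = 2/3, so the radius of convergence is 2/3.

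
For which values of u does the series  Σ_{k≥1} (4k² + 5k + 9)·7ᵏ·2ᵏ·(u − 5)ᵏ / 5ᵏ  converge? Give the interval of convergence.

(65/14, 75/14)

Ratio test: |a_{k+1}/a_k| = [(4(k+1)² + 5(k+1) + 9)/(4k² + 5k + 9)] · 7·2/5 → 14/5 as k → ∞.
Hence the series converges for |u − 5| < 1/(14/5) = 5/14, so the radius of convergence is 5/14.
Endpoint u = 75/14: the k-th term does not approach 0; divergence by the term test.
At u = 65/14: the terms have absolute value of order k², which does not tend to 0, so the series diverges by the divergence test.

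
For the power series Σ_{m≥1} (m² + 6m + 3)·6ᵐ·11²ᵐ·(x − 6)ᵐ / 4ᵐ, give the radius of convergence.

R = 2/363

The ratio of consecutive coefficients is [((m+1)² + 6(m+1) + 3)/(m² + 6m + 3)] · 6·121/4 → 363/2.
Hence the series converges for |x − 6| < 1/(363/2) = 2/363, so the radius of convergence is 2/363.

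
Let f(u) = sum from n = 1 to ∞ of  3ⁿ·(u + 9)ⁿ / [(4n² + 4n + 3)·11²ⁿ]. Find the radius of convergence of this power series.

The ratio of consecutive coefficients is [(4n² + 4n + 3)/(4(n+1)² + 4(n+1) + 3)] · 3/121 → 3/121.
Hence the series converges for |u + 9| < 1/(3/121) = 121/3, so the radius of convergence is 121/3.

R = 121/3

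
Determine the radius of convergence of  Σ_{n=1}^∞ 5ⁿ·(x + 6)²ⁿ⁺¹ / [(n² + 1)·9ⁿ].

Apply the ratio test: |a_{n+1}| / |a_n| = [(n² + 1)/((n+1)² + 1)] · 5/9, which tends to 5/9 as n → ∞.
Successive powers of (x + 6) differ by 2, so the series converges when |x + 6|² · 5/9 < 1, i.e. |x + 6| < √(9/5). So R = 3√5/5.

R = 3√5/5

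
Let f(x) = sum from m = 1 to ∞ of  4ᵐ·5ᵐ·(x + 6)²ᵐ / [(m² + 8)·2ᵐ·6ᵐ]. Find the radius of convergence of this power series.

By the ratio test, |a_{m+1}/a_m| = [(m² + 8)/((m+1)² + 8)] · 4·5/(2·6) → 5/3.
Successive powers of (x + 6) differ by 2, so the series converges when |x + 6|² · 5/3 < 1, i.e. |x + 6| < √(3/5). So R = √15/5.

R = √15/5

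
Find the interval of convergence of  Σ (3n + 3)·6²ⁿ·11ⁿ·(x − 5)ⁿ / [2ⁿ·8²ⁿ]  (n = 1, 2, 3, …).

Ratio test: |a_{n+1}/a_n| = [(3(n+1) + 3)/(3n + 3)] · 36·11/(2·64) → 99/32 as n → ∞.
The series converges when 99/32 · |x − 5| < 1, giving R = 32/99.
When x = 527/99, the terms have absolute value of order n, which does not tend to 0, so the series diverges by the divergence test.
At x = 463/99: the terms have absolute value of order n, which does not tend to 0, so the series diverges by the divergence test.

(463/99, 527/99)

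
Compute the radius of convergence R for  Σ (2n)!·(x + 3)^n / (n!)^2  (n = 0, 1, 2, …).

By the ratio test, |a_{n+1}/a_n| = (2n+1)·(2n+2)/(n+1)² → 4.
Thus R = 1/(4) = 1/4.

R = 1/4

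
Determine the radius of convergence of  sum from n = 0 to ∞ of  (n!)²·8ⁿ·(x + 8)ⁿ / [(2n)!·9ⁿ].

R = 9/2

The ratio of consecutive coefficients is (n+1)²/[(2n+1)·(2n+2)] · 8/9 → 2/9.
Thus R = 1/(2/9) = 9/2.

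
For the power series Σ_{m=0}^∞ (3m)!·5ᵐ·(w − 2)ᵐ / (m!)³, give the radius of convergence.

R = 1/135

By the ratio test, |a_{m+1}/a_m| = (3m+1)·(3m+2)·(3m+3)/(m+1)³ · 5 → 135.
Convergence for |w − 2| · 135 < 1, i.e. |w − 2| < 1/135. So R = 1/135.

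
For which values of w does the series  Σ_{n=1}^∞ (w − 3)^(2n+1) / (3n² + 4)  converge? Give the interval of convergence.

[2, 4]

The ratio of consecutive coefficients is (3n² + 4)/(3(n+1)² + 4) → 1.
Writing y = (w − 3)², the series in y has radius 1, so |w − 3| < √(1) = 1 and R = 1.
Check w = 4: the terms are on the order of 1/n², so the series converges absolutely by comparison with the p-series (p = 2 > 1).
At w = 2: the terms are on the order of 1/n², so the series converges absolutely by comparison with the p-series (p = 2 > 1).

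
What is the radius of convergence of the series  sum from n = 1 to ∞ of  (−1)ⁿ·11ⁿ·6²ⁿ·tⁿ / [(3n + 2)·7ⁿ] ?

Apply the ratio test: |a_{n+1}| / |a_n| = [(3n + 2)/(3(n+1) + 2)] · 11·36/7, which tends to 396/7 as n → ∞.
Convergence for |t| · 396/7 < 1, i.e. |t| < 7/396. So R = 7/396.

R = 7/396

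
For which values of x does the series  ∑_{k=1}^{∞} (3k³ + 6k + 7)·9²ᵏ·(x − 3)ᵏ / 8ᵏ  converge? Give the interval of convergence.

(235/81, 251/81)

Ratio test: |a_{k+1}/a_k| = [(3(k+1)³ + 6(k+1) + 7)/(3k³ + 6k + 7)] · 81/8 → 81/8 as k → ∞.
The series converges when 81/8 · |x − 3| < 1, giving R = 8/81.
At x = 251/81: the terms do not tend to 0, so the series diverges.
At x = 235/81: the terms do not tend to 0, so the series diverges.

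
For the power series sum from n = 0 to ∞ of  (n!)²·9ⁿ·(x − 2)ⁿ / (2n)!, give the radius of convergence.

By the ratio test, |a_{n+1}/a_n| = (n+1)²/[(2n+1)·(2n+2)] · 9 → 9/4.
Convergence for |x − 2| · 9/4 < 1, i.e. |x − 2| < 4/9. So R = 4/9.

R = 4/9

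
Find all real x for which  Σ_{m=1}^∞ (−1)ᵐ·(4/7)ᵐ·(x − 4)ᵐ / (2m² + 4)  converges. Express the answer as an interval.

[9/4, 23/4]

Ratio test: |a_{m+1}/a_m| = [(2m² + 4)/(2(m+1)² + 4)] · 4/7 → 4/7 as m → ∞.
The series converges when 4/7 · |x − 4| < 1, giving R = 7/4.
At x = 23/4: absolute convergence follows by limit comparison with Σ 1/m².
At x = 9/4: absolute convergence follows by limit comparison with Σ 1/m².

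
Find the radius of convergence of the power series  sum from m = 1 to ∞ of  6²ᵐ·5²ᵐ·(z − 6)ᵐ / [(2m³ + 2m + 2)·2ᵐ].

The ratio of consecutive coefficients is [(2m³ + 2m + 2)/(2(m+1)³ + 2(m+1) + 2)] · 36·25/2 → 450.
Convergence for |z − 6| · 450 < 1, i.e. |z − 6| < 1/450. So R = 1/450.

R = 1/450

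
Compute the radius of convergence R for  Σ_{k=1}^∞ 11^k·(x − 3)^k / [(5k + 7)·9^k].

By the ratio test, |a_{k+1}/a_k| = [(5k + 7)/(5(k+1) + 7)] · 11/9 → 11/9.
The series converges when 11/9 · |x − 3| < 1, giving R = 9/11.

R = 9/11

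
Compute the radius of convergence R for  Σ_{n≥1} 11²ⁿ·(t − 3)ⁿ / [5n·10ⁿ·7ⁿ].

Apply the ratio test: |a_{n+1}| / |a_n| = [5n/5(n+1)] · 121/(10·7), which tends to 121/70 as n → ∞.
Convergence for |t − 3| · 121/70 < 1, i.e. |t − 3| < 70/121. So R = 70/121.

R = 70/121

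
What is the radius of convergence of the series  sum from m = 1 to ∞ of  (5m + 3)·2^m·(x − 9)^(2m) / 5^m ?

R = √10/2

Apply the ratio test: |a_{m+1}| / |a_m| = [(5(m+1) + 3)/(5m + 3)] · 2/5, which tends to 2/5 as m → ∞.
Writing y = (x − 9)², the series in y has radius 5/2, so |x − 9| < √(5/2) and R = √10/2.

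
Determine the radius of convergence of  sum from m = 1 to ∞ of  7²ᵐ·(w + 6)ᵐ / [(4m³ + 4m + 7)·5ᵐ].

Apply the ratio test: |a_{m+1}| / |a_m| = [(4m³ + 4m + 7)/(4(m+1)³ + 4(m+1) + 7)] · 49/5, which tends to 49/5 as m → ∞.
Convergence for |w + 6| · 49/5 < 1, i.e. |w + 6| < 5/49. So R = 5/49.

R = 5/49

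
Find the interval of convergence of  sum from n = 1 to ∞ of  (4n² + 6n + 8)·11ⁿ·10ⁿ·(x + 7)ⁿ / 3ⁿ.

(-773/110, -767/110)

Ratio test: |a_{n+1}/a_n| = [(4(n+1)² + 6(n+1) + 8)/(4n² + 6n + 8)] · 11·10/3 → 110/3 as n → ∞.
Convergence for |x + 7| · 110/3 < 1, i.e. |x + 7| < 3/110. So R = 3/110.
When x = -767/110, the n-th term does not approach 0; divergence by the term test.
Check x = -773/110: the terms have absolute value of order n², which does not tend to 0, so the series diverges by the divergence test.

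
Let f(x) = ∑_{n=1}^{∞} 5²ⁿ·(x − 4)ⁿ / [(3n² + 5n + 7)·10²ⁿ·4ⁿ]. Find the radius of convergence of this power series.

By the ratio test, |a_{n+1}/a_n| = [(3n² + 5n + 7)/(3(n+1)² + 5(n+1) + 7)] · 25/(100·4) → 1/16.
Thus R = 1/(1/16) = 16.

R = 16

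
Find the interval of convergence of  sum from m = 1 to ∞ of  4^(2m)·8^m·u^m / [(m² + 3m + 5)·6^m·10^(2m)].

[-75/16, 75/16]

Ratio test: |a_{m+1}/a_m| = [(m² + 3m + 5)/((m+1)² + 3(m+1) + 5)] · 16·8/(6·100) → 16/75 as m → ∞.
Hence the series converges for |u| < 1/(16/75) = 75/16, so the radius of convergence is 75/16.
When u = 75/16, the terms are on the order of 1/m², so the series converges absolutely by comparison with the p-series (p = 2 > 1).
At u = -75/16: the series is dominated by a constant times Σ 1/m², which converges (p = 2 > 1).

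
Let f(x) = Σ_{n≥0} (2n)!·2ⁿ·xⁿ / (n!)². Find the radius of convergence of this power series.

R = 1/8

Ratio test: |a_{n+1}/a_n| = (2n+1)·(2n+2)/(n+1)² · 2 → 8 as n → ∞.
The series converges when 8 · |x| < 1, giving R = 1/8.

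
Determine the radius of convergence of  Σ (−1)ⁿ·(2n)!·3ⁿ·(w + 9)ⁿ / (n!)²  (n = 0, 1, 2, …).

By the ratio test, |a_{n+1}/a_n| = (2n+1)·(2n+2)/(n+1)² · 3 → 12.
Thus R = 1/(12) = 1/12.

R = 1/12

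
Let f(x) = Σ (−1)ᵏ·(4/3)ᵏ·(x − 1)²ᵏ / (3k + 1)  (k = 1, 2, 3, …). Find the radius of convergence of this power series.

R = √3/2

Ratio test: |a_{k+1}/a_k| = [(3k + 1)/(3(k+1) + 1)] · 4/3 → 4/3 as k → ∞.
Successive powers of (x − 1) differ by 2, so the series converges when |x − 1|² · 4/3 < 1, i.e. |x − 1| < √(3/4). So R = √3/2.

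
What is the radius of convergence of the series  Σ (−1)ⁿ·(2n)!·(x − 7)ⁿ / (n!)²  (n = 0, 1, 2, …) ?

R = 1/4

The ratio of consecutive coefficients is (2n+1)·(2n+2)/(n+1)² → 4.
Convergence for |x − 7| · 4 < 1, i.e. |x − 7| < 1/4. So R = 1/4.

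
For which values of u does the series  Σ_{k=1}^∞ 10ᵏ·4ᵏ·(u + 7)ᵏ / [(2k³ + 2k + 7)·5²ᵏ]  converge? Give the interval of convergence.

By the ratio test, |a_{k+1}/a_k| = [(2k³ + 2k + 7)/(2(k+1)³ + 2(k+1) + 7)] · 10·4/25 → 8/5.
Thus R = 1/(8/5) = 5/8.
Check u = -51/8: the terms are on the order of 1/k³, so the series converges absolutely by comparison with the p-series (p = 3 > 1).
At u = -61/8: the terms are on the order of 1/k³, so the series converges absolutely by comparison with the p-series (p = 3 > 1).

[-61/8, -51/8]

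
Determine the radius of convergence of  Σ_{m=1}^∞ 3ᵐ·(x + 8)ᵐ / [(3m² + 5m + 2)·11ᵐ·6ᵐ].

R = 22

By the ratio test, |a_{m+1}/a_m| = [(3m² + 5m + 2)/(3(m+1)² + 5(m+1) + 2)] · 3/(11·6) → 1/22.
Convergence for |x + 8| · 1/22 < 1, i.e. |x + 8| < 22. So R = 22.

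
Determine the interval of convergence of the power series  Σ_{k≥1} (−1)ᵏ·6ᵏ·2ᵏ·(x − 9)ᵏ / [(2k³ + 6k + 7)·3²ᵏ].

[33/4, 39/4]

Apply the ratio test: |a_{k+1}| / |a_k| = [(2k³ + 6k + 7)/(2(k+1)³ + 6(k+1) + 7)] · 6·2/9, which tends to 4/3 as k → ∞.
Convergence for |x − 9| · 4/3 < 1, i.e. |x − 9| < 3/4. So R = 3/4.
Endpoint x = 39/4: the terms are on the order of 1/k³, so the series converges absolutely by comparison with the p-series (p = 3 > 1).
When x = 33/4, the series is dominated by a constant times Σ 1/k³, which converges (p = 3 > 1).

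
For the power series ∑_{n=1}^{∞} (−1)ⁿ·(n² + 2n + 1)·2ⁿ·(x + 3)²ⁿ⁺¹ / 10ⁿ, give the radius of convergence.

R = √5

By the ratio test, |a_{n+1}/a_n| = [((n+1)² + 2(n+1) + 1)/(n² + 2n + 1)] · 2/10 → 1/5.
Writing y = (x + 3)², the series in y has radius 5, so |x + 3| < √(5) and R = √5.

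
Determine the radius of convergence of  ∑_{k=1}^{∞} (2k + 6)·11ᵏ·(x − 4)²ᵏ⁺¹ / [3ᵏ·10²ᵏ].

R = 10√33/11

The ratio of consecutive coefficients is [(2(k+1) + 6)/(2k + 6)] · 11/(3·100) → 11/300.
Since the exponent of (x − 4) increases by 2 each term, convergence requires |x − 4|² < 300/11, hence R = 10√33/11.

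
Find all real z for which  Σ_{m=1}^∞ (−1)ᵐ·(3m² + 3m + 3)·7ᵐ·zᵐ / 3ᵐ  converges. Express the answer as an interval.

Ratio test: |a_{m+1}/a_m| = [(3(m+1)² + 3(m+1) + 3)/(3m² + 3m + 3)] · 7/3 → 7/3 as m → ∞.
The series converges when 7/3 · |z| < 1, giving R = 3/7.
Endpoint z = 3/7: the terms have absolute value of order m², which does not tend to 0, so the series diverges by the divergence test.
When z = -3/7, the m-th term does not approach 0; divergence by the term test.

(-3/7, 3/7)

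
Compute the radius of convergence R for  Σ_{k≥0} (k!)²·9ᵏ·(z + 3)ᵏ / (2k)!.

By the ratio test, |a_{k+1}/a_k| = (k+1)²/[(2k+1)·(2k+2)] · 9 → 9/4.
The series converges when 9/4 · |z + 3| < 1, giving R = 4/9.

R = 4/9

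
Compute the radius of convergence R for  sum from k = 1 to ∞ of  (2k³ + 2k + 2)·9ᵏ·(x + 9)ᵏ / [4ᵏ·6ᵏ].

R = 8/3

Apply the ratio test: |a_{k+1}| / |a_k| = [(2(k+1)³ + 2(k+1) + 2)/(2k³ + 2k + 2)] · 9/(4·6), which tends to 3/8 as k → ∞.
The series converges when 3/8 · |x + 9| < 1, giving R = 8/3.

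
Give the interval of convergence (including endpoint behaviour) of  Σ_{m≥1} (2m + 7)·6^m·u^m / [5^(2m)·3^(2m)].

(-75/2, 75/2)

Ratio test: |a_{m+1}/a_m| = [(2(m+1) + 7)/(2m + 7)] · 6/(25·9) → 2/75 as m → ∞.
Thus R = 1/(2/75) = 75/2.
At u = 75/2: the terms have absolute value of order m, which does not tend to 0, so the series diverges by the divergence test.
When u = -75/2, the m-th term does not approach 0; divergence by the term test.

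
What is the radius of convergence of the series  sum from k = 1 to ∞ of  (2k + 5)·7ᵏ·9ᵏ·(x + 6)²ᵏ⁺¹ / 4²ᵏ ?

Apply the ratio test: |a_{k+1}| / |a_k| = [(2(k+1) + 5)/(2k + 5)] · 7·9/16, which tends to 63/16 as k → ∞.
Writing y = (x + 6)², the series in y has radius 16/63, so |x + 6| < √(16/63) and R = 4√7/21.

R = 4√7/21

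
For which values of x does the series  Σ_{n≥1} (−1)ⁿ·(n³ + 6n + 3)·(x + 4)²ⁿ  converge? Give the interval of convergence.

(-5, -3)

The ratio of consecutive coefficients is ((n+1)³ + 6(n+1) + 3)/(n³ + 6n + 3) → 1.
Writing y = (x + 4)², the series in y has radius 1, so |x + 4| < √(1) = 1 and R = 1.
When x = -3, the terms do not tend to 0, so the series diverges.
When x = -5, the n-th term does not approach 0; divergence by the term test.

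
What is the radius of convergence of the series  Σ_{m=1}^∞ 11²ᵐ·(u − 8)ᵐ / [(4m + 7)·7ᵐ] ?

R = 7/121

Apply the ratio test: |a_{m+1}| / |a_m| = [(4m + 7)/(4(m+1) + 7)] · 121/7, which tends to 121/7 as m → ∞.
The series converges when 121/7 · |u − 8| < 1, giving R = 7/121.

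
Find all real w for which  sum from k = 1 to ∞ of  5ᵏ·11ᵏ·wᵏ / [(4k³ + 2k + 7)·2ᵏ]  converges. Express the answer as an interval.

[-2/55, 2/55]

By the ratio test, |a_{k+1}/a_k| = [(4k³ + 2k + 7)/(4(k+1)³ + 2(k+1) + 7)] · 5·11/2 → 55/2.
Thus R = 1/(55/2) = 2/55.
When w = 2/55, the terms are on the order of 1/k³, so the series converges absolutely by comparison with the p-series (p = 3 > 1).
Endpoint w = -2/55: absolute convergence follows by limit comparison with Σ 1/k³.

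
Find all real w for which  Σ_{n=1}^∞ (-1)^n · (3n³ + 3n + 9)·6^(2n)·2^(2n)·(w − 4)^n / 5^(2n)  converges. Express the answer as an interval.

Ratio test: |a_{n+1}/a_n| = [(3(n+1)³ + 3(n+1) + 9)/(3n³ + 3n + 9)] · 36·4/25 → 144/25 as n → ∞.
Hence the series converges for |w − 4| < 1/(144/25) = 25/144, so the radius of convergence is 25/144.
Check w = 601/144: the terms do not tend to 0, so the series diverges.
When w = 551/144, the terms do not tend to 0, so the series diverges.

(551/144, 601/144)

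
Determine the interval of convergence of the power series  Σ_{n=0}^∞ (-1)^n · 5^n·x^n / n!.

Ratio test: |a_{n+1}/a_n| = 5 · 1/(n+1) → 0 as n → ∞.
The ratio tends to 0 regardless of x, hence R = ∞.

(−∞, ∞)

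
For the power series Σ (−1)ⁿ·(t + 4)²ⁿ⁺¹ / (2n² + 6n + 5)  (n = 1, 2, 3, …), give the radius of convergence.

R = 1

Ratio test: |a_{n+1}/a_n| = (2n² + 6n + 5)/(2(n+1)² + 6(n+1) + 5) → 1 as n → ∞.
Successive powers of (t + 4) differ by 2, so the series converges when |t + 4|² · 1 < 1, i.e. |t + 4| < √(1) = 1. So R = 1.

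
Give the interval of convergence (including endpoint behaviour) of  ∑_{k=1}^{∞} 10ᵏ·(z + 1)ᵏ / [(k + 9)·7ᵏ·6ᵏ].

[-26/5, 16/5)

Apply the ratio test: |a_{k+1}| / |a_k| = [(k + 9)/((k+1) + 9)] · 10/(7·6), which tends to 5/21 as k → ∞.
The series converges when 5/21 · |z + 1| < 1, giving R = 21/5.
At z = 16/5: the terms are asymptotic to a nonzero constant times 1/k, so the series diverges by limit comparison with Σ 1/k.
Endpoint z = -26/5: the terms alternate in sign and decrease monotonically to 0 in absolute value (size ~ c/k), so the alternating series test gives convergence.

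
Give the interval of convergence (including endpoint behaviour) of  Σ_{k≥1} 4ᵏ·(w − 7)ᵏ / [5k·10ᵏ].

The ratio of consecutive coefficients is [5k/5(k+1)] · 4/10 → 2/5.
Convergence for |w − 7| · 2/5 < 1, i.e. |w − 7| < 5/2. So R = 5/2.
When w = 19/2, the terms are asymptotic to a nonzero constant times 1/k, so the series diverges by limit comparison with Σ 1/k.
When w = 9/2, an alternating series whose terms decrease to 0 in absolute value, so it converges by the Leibniz criterion.

[9/2, 19/2)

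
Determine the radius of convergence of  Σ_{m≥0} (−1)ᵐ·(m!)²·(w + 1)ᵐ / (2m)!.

The ratio of consecutive coefficients is (m+1)²/[(2m+1)·(2m+2)] → 1/4.
Convergence for |w + 1| · 1/4 < 1, i.e. |w + 1| < 4. So R = 4.

R = 4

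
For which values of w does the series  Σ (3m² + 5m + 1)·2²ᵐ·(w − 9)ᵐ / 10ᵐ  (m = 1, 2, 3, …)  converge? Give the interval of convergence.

(13/2, 23/2)

Ratio test: |a_{m+1}/a_m| = [(3(m+1)² + 5(m+1) + 1)/(3m² + 5m + 1)] · 4/10 → 2/5 as m → ∞.
The series converges when 2/5 · |w − 9| < 1, giving R = 5/2.
When w = 23/2, the terms have absolute value of order m², which does not tend to 0, so the series diverges by the divergence test.
When w = 13/2, the m-th term does not approach 0; divergence by the term test.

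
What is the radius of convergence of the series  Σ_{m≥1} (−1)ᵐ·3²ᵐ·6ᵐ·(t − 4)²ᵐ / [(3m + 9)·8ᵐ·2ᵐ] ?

The ratio of consecutive coefficients is [(3m + 9)/(3(m+1) + 9)] · 9·6/(8·2) → 27/8.
Since the exponent of (t − 4) increases by 2 each term, convergence requires |t − 4|² < 8/27, hence R = 2√6/9.

R = 2√6/9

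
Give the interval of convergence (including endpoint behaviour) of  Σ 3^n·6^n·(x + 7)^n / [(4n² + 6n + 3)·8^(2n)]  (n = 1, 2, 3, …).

[-95/9, -31/9]

Ratio test: |a_{n+1}/a_n| = [(4n² + 6n + 3)/(4(n+1)² + 6(n+1) + 3)] · 3·6/64 → 9/32 as n → ∞.
Hence the series converges for |x + 7| < 1/(9/32) = 32/9, so the radius of convergence is 32/9.
Endpoint x = -31/9: the series is dominated by a constant times Σ 1/n², which converges (p = 2 > 1).
Endpoint x = -95/9: absolute convergence follows by limit comparison with Σ 1/n².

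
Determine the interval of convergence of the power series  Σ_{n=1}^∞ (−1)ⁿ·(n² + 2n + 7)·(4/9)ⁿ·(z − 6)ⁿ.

Apply the ratio test: |a_{n+1}| / |a_n| = [((n+1)² + 2(n+1) + 7)/(n² + 2n + 7)] · 4/9, which tends to 4/9 as n → ∞.
Thus R = 1/(4/9) = 9/4.
When z = 33/4, the terms have absolute value of order n², which does not tend to 0, so the series diverges by the divergence test.
At z = 15/4: the terms do not tend to 0, so the series diverges.

(15/4, 33/4)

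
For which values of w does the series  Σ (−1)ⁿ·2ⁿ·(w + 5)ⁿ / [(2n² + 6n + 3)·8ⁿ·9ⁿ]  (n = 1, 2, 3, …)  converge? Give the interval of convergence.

[-41, 31]

Apply the ratio test: |a_{n+1}| / |a_n| = [(2n² + 6n + 3)/(2(n+1)² + 6(n+1) + 3)] · 2/(8·9), which tends to 1/36 as n → ∞.
The series converges when 1/36 · |w + 5| < 1, giving R = 36.
Endpoint w = 31: absolute convergence follows by limit comparison with Σ 1/n².
Endpoint w = -41: the series is dominated by a constant times Σ 1/n², which converges (p = 2 > 1).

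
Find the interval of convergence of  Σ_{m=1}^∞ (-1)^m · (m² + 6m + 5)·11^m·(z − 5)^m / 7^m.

By the ratio test, |a_{m+1}/a_m| = [((m+1)² + 6(m+1) + 5)/(m² + 6m + 5)] · 11/7 → 11/7.
Convergence for |z − 5| · 11/7 < 1, i.e. |z − 5| < 7/11. So R = 7/11.
Endpoint z = 62/11: the terms do not tend to 0, so the series diverges.
Check z = 48/11: the terms have absolute value of order m², which does not tend to 0, so the series diverges by the divergence test.

(48/11, 62/11)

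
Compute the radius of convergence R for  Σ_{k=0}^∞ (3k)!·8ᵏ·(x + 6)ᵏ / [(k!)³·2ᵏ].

R = 1/108

By the ratio test, |a_{k+1}/a_k| = (3k+1)·(3k+2)·(3k+3)/(k+1)³ · 8/2 → 108.
The series converges when 108 · |x + 6| < 1, giving R = 1/108.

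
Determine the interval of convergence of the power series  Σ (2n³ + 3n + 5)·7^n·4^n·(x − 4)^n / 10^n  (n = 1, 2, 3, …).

(51/14, 61/14)

By the ratio test, |a_{n+1}/a_n| = [(2(n+1)³ + 3(n+1) + 5)/(2n³ + 3n + 5)] · 7·4/10 → 14/5.
Hence the series converges for |x − 4| < 1/(14/5) = 5/14, so the radius of convergence is 5/14.
At x = 61/14: the terms do not tend to 0, so the series diverges.
When x = 51/14, the terms have absolute value of order n³, which does not tend to 0, so the series diverges by the divergence test.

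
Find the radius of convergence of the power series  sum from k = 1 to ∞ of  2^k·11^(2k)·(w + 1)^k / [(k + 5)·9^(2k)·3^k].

R = 243/242

The ratio of consecutive coefficients is [(k + 5)/((k+1) + 5)] · 2·121/(81·3) → 242/243.
Convergence for |w + 1| · 242/243 < 1, i.e. |w + 1| < 243/242. So R = 243/242.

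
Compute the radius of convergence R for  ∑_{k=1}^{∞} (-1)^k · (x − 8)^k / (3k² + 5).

R = 1

The ratio of consecutive coefficients is (3k² + 5)/(3(k+1)² + 5) → 1.
Convergence for |x − 8| < 1, so R = 1.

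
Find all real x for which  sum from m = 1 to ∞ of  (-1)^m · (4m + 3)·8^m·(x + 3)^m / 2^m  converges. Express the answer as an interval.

(-13/4, -11/4)

Ratio test: |a_{m+1}/a_m| = [(4(m+1) + 3)/(4m + 3)] · 8/2 → 4 as m → ∞.
Thus R = 1/(4) = 1/4.
Endpoint x = -11/4: the terms do not tend to 0, so the series diverges.
Check x = -13/4: the terms have absolute value of order m, which does not tend to 0, so the series diverges by the divergence test.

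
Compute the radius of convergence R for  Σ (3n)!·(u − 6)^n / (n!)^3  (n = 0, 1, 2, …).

R = 1/27

Ratio test: |a_{n+1}/a_n| = (3n+1)·(3n+2)·(3n+3)/(n+1)³ → 27 as n → ∞.
Thus R = 1/(27) = 1/27.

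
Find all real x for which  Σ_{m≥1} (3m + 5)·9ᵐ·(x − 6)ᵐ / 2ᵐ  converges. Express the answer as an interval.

By the ratio test, |a_{m+1}/a_m| = [(3(m+1) + 5)/(3m + 5)] · 9/2 → 9/2.
Thus R = 1/(9/2) = 2/9.
Check x = 56/9: the m-th term does not approach 0; divergence by the term test.
At x = 52/9: the terms have absolute value of order m, which does not tend to 0, so the series diverges by the divergence test.

(52/9, 56/9)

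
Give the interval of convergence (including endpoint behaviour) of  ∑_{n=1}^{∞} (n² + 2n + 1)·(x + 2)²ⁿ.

The ratio of consecutive coefficients is ((n+1)² + 2(n+1) + 1)/(n² + 2n + 1) → 1.
Successive powers of (x + 2) differ by 2, so the series converges when |x + 2|² · 1 < 1, i.e. |x + 2| < √(1) = 1. So R = 1.
Check x = -1: the n-th term does not approach 0; divergence by the term test.
Check x = -3: the terms have absolute value of order n², which does not tend to 0, so the series diverges by the divergence test.

(-3, -1)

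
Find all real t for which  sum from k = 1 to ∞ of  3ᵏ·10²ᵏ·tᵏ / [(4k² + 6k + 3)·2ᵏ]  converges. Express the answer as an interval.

[-1/150, 1/150]

Apply the ratio test: |a_{k+1}| / |a_k| = [(4k² + 6k + 3)/(4(k+1)² + 6(k+1) + 3)] · 3·100/2, which tends to 150 as k → ∞.
Thus R = 1/(150) = 1/150.
At t = 1/150: the terms are on the order of 1/k², so the series converges absolutely by comparison with the p-series (p = 2 > 1).
Endpoint t = -1/150: the terms are on the order of 1/k², so the series converges absolutely by comparison with the p-series (p = 2 > 1).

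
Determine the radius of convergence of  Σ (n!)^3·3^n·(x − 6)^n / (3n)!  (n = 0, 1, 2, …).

R = 9

Apply the ratio test: |a_{n+1}| / |a_n| = (n+1)³/[(3n+1)·(3n+2)·(3n+3)] · 3, which tends to 1/9 as n → ∞.
The series converges when 1/9 · |x − 6| < 1, giving R = 9.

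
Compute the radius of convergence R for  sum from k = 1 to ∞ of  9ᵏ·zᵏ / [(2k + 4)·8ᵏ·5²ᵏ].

R = 200/9

Apply the ratio test: |a_{k+1}| / |a_k| = [(2k + 4)/(2(k+1) + 4)] · 9/(8·25), which tends to 9/200 as k → ∞.
Convergence for |z| · 9/200 < 1, i.e. |z| < 200/9. So R = 200/9.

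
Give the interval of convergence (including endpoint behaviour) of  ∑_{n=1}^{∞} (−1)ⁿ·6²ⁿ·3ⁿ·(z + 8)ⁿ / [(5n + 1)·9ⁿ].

Ratio test: |a_{n+1}/a_n| = [(5n + 1)/(5(n+1) + 1)] · 36·3/9 → 12 as n → ∞.
Thus R = 1/(12) = 1/12.
When z = -95/12, the terms alternate in sign and decrease monotonically to 0 in absolute value (size ~ c/n), so the alternating series test gives convergence.
Endpoint z = -97/12: the terms are asymptotic to a nonzero constant times 1/n, so the series diverges by limit comparison with Σ 1/n.

(-97/12, -95/12]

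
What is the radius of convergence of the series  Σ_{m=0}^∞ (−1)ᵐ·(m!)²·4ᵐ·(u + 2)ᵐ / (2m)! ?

R = 1

Ratio test: |a_{m+1}/a_m| = (m+1)²/[(2m+1)·(2m+2)] · 4 → 1 as m → ∞.
Hence R = 1.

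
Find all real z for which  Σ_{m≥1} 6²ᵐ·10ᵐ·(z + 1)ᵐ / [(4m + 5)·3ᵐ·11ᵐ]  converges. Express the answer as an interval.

[-131/120, -109/120)

By the ratio test, |a_{m+1}/a_m| = [(4m + 5)/(4(m+1) + 5)] · 36·10/(3·11) → 120/11.
Convergence for |z + 1| · 120/11 < 1, i.e. |z + 1| < 11/120. So R = 11/120.
Check z = -109/120: comparison with the harmonic series Σ 1/m shows the series diverges.
When z = -131/120, the terms alternate in sign and decrease monotonically to 0 in absolute value (size ~ c/m), so the alternating series test gives convergence.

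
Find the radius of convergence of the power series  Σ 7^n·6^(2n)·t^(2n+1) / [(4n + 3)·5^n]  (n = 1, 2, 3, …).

R = √35/42

Ratio test: |a_{n+1}/a_n| = [(4n + 3)/(4(n+1) + 3)] · 7·36/5 → 252/5 as n → ∞.
Writing y = t², the series in y has radius 5/252, so |t| < √(5/252) and R = √35/42.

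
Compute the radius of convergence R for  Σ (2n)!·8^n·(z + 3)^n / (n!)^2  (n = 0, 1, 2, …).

R = 1/32

The ratio of consecutive coefficients is (2n+1)·(2n+2)/(n+1)² · 8 → 32.
Convergence for |z + 3| · 32 < 1, i.e. |z + 3| < 1/32. So R = 1/32.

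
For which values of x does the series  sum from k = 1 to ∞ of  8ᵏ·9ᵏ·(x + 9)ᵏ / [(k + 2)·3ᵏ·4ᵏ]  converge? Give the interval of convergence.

Apply the ratio test: |a_{k+1}| / |a_k| = [(k + 2)/((k+1) + 2)] · 8·9/(3·4), which tends to 6 as k → ∞.
Hence the series converges for |x + 9| < 1/(6) = 1/6, so the radius of convergence is 1/6.
Endpoint x = -53/6: comparison with the harmonic series Σ 1/k shows the series diverges.
Check x = -55/6: the terms alternate in sign and decrease monotonically to 0 in absolute value (size ~ c/k), so the alternating series test gives convergence.

[-55/6, -53/6)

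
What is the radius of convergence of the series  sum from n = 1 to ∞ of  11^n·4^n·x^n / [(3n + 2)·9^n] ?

Apply the ratio test: |a_{n+1}| / |a_n| = [(3n + 2)/(3(n+1) + 2)] · 11·4/9, which tends to 44/9 as n → ∞.
Thus R = 1/(44/9) = 9/44.

R = 9/44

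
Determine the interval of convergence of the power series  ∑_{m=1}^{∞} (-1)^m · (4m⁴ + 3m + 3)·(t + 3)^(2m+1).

The ratio of consecutive coefficients is (4(m+1)⁴ + 3(m+1) + 3)/(4m⁴ + 3m + 3) → 1.
Since the exponent of (t + 3) increases by 2 each term, convergence requires |t + 3|² < 1, hence R = 1.
Check t = -2: the m-th term does not approach 0; divergence by the term test.
Endpoint t = -4: the m-th term does not approach 0; divergence by the term test.

(-4, -2)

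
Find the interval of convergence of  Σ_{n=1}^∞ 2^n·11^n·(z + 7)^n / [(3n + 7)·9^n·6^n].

[-104/11, -50/11)

The ratio of consecutive coefficients is [(3n + 7)/(3(n+1) + 7)] · 2·11/(9·6) → 11/27.
Thus R = 1/(11/27) = 27/11.
At z = -50/11: the terms are asymptotic to a nonzero constant times 1/n, so the series diverges by limit comparison with Σ 1/n.
When z = -104/11, convergence follows from the alternating series test (terms decrease monotonically to 0).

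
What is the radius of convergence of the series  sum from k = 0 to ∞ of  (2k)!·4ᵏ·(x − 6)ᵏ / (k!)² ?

R = 1/16

The ratio of consecutive coefficients is (2k+1)·(2k+2)/(k+1)² · 4 → 16.
Thus R = 1/(16) = 1/16.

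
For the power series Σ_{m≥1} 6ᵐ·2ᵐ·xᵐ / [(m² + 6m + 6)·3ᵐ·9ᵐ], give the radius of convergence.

Ratio test: |a_{m+1}/a_m| = [(m² + 6m + 6)/((m+1)² + 6(m+1) + 6)] · 6·2/(3·9) → 4/9 as m → ∞.
Thus R = 1/(4/9) = 9/4.

R = 9/4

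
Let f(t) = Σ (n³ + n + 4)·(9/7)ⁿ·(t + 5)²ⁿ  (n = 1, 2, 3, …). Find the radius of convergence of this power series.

The ratio of consecutive coefficients is [((n+1)³ + (n+1) + 4)/(n³ + n + 4)] · 9/7 → 9/7.
Since the exponent of (t + 5) increases by 2 each term, convergence requires |t + 5|² < 7/9, hence R = √7/3.

R = √7/3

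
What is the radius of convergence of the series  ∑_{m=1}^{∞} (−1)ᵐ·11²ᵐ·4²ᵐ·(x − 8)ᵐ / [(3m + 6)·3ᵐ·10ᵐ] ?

Apply the ratio test: |a_{m+1}| / |a_m| = [(3m + 6)/(3(m+1) + 6)] · 121·16/(3·10), which tends to 968/15 as m → ∞.
The series converges when 968/15 · |x − 8| < 1, giving R = 15/968.

R = 15/968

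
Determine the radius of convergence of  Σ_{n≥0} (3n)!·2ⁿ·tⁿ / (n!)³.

R = 1/54

Apply the ratio test: |a_{n+1}| / |a_n| = (3n+1)·(3n+2)·(3n+3)/(n+1)³ · 2, which tends to 54 as n → ∞.
Hence the series converges for |t| < 1/(54) = 1/54, so the radius of convergence is 1/54.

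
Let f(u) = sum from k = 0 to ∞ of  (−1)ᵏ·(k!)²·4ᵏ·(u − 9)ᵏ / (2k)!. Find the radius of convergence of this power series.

Ratio test: |a_{k+1}/a_k| = (k+1)²/[(2k+1)·(2k+2)] · 4 → 1 as k → ∞.
Hence R = 1.

R = 1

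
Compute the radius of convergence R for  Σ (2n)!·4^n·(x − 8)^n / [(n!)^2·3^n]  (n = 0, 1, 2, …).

Apply the ratio test: |a_{n+1}| / |a_n| = (2n+1)·(2n+2)/(n+1)² · 4/3, which tends to 16/3 as n → ∞.
The series converges when 16/3 · |x − 8| < 1, giving R = 3/16.

R = 3/16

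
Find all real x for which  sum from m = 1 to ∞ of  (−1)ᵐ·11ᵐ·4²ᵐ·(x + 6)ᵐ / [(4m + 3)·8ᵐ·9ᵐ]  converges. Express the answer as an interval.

By the ratio test, |a_{m+1}/a_m| = [(4m + 3)/(4(m+1) + 3)] · 11·16/(8·9) → 22/9.
Hence the series converges for |x + 6| < 1/(22/9) = 9/22, so the radius of convergence is 9/22.
When x = -123/22, convergence follows from the alternating series test (terms decrease monotonically to 0).
When x = -141/22, the terms behave like c/m; limit comparison with the harmonic series gives divergence.

(-141/22, -123/22]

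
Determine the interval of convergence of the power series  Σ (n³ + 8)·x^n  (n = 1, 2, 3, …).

(-1, 1)

By the ratio test, |a_{n+1}/a_n| = ((n+1)³ + 8)/(n³ + 8) → 1.
Hence R = 1.
When x = 1, the terms do not tend to 0, so the series diverges.
At x = -1: the n-th term does not approach 0; divergence by the term test.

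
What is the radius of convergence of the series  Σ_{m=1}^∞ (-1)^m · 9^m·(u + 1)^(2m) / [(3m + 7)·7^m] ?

R = √7/3

The ratio of consecutive coefficients is [(3m + 7)/(3(m+1) + 7)] · 9/7 → 9/7.
Since the exponent of (u + 1) increases by 2 each term, convergence requires |u + 1|² < 7/9, hence R = √7/3.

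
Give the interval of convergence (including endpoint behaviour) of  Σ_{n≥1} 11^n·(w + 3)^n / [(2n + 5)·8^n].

Apply the ratio test: |a_{n+1}| / |a_n| = [(2n + 5)/(2(n+1) + 5)] · 11/8, which tends to 11/8 as n → ∞.
Convergence for |w + 3| · 11/8 < 1, i.e. |w + 3| < 8/11. So R = 8/11.
Check w = -25/11: the terms behave like c/n; limit comparison with the harmonic series gives divergence.
At w = -41/11: convergence follows from the alternating series test (terms decrease monotonically to 0).

[-41/11, -25/11)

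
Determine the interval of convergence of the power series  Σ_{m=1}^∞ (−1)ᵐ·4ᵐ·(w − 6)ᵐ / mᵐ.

(−∞, ∞)

Applying the root test, |a_m|^(1/m) = 4/m → 0.
The limit is 0 for every w, so R = ∞.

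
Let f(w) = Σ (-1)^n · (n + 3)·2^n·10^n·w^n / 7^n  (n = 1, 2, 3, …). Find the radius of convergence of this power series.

R = 7/20

By the ratio test, |a_{n+1}/a_n| = [((n+1) + 3)/(n + 3)] · 2·10/7 → 20/7.
Convergence for |w| · 20/7 < 1, i.e. |w| < 7/20. So R = 7/20.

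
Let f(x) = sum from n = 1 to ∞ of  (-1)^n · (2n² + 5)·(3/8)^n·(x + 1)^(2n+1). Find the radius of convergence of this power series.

By the ratio test, |a_{n+1}/a_n| = [(2(n+1)² + 5)/(2n² + 5)] · 3/8 → 3/8.
Successive powers of (x + 1) differ by 2, so the series converges when |x + 1|² · 3/8 < 1, i.e. |x + 1| < √(8/3). So R = 2√6/3.

R = 2√6/3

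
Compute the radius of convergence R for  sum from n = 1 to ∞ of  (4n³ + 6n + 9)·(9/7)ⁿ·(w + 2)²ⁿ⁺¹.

Ratio test: |a_{n+1}/a_n| = [(4(n+1)³ + 6(n+1) + 9)/(4n³ + 6n + 9)] · 9/7 → 9/7 as n → ∞.
Successive powers of (w + 2) differ by 2, so the series converges when |w + 2|² · 9/7 < 1, i.e. |w + 2| < √(7/9). So R = √7/3.

R = √7/3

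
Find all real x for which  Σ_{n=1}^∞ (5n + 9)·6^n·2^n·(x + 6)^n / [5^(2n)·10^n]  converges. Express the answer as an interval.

(-161/6, 89/6)

The ratio of consecutive coefficients is [(5(n+1) + 9)/(5n + 9)] · 6·2/(25·10) → 6/125.
Convergence for |x + 6| · 6/125 < 1, i.e. |x + 6| < 125/6. So R = 125/6.
Check x = 89/6: the terms do not tend to 0, so the series diverges.
Endpoint x = -161/6: the n-th term does not approach 0; divergence by the term test.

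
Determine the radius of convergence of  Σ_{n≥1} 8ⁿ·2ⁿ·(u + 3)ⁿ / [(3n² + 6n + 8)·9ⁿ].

R = 9/16

Apply the ratio test: |a_{n+1}| / |a_n| = [(3n² + 6n + 8)/(3(n+1)² + 6(n+1) + 8)] · 8·2/9, which tends to 16/9 as n → ∞.
Hence the series converges for |u + 3| < 1/(16/9) = 9/16, so the radius of convergence is 9/16.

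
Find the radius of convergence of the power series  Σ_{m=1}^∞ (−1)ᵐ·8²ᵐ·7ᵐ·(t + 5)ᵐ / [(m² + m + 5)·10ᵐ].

Apply the ratio test: |a_{m+1}| / |a_m| = [(m² + m + 5)/((m+1)² + (m+1) + 5)] · 64·7/10, which tends to 224/5 as m → ∞.
Thus R = 1/(224/5) = 5/224.

R = 5/224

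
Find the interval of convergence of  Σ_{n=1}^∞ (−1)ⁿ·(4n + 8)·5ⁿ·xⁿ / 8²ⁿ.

By the ratio test, |a_{n+1}/a_n| = [(4(n+1) + 8)/(4n + 8)] · 5/64 → 5/64.
Thus R = 1/(5/64) = 64/5.
At x = 64/5: the terms have absolute value of order n, which does not tend to 0, so the series diverges by the divergence test.
At x = -64/5: the n-th term does not approach 0; divergence by the term test.

(-64/5, 64/5)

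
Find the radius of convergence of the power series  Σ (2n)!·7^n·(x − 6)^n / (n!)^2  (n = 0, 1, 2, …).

R = 1/28

By the ratio test, |a_{n+1}/a_n| = (2n+1)·(2n+2)/(n+1)² · 7 → 28.
The series converges when 28 · |x − 6| < 1, giving R = 1/28.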